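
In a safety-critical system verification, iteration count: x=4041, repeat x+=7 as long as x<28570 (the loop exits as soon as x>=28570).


Step 1: x goes from 4041 toward 28570 by 7; the body runs while x<28570, so iterations = ceil((bound-start)/step)
Step 2: Distance=24529
Step 3: ceil(24529/7)=3505

3505


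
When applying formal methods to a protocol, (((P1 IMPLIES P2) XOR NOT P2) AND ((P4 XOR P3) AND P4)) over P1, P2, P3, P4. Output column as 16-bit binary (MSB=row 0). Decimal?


Formula: (((P1 IMPLIES P2) XOR NOT P2) AND ((P4 XOR P3) AND P4)) over P1, P2, P3, P4 (16 rows)
Evaluate each row (bits = P1,P2,P3,P4, MSB first):
  row 0 [0000]: (((0 IMPLIES 0) XOR NOT 0) AND ((0 XOR 0) AND 0)) -> 0
  row 1 [0001]: (((0 IMPLIES 0) XOR NOT 0) AND ((1 XOR 0) AND 1)) -> 0
  row 2 [0010]: (((0 IMPLIES 0) XOR NOT 0) AND ((0 XOR 1) AND 0)) -> 0
  row 3 [0011]: (((0 IMPLIES 0) XOR NOT 0) AND ((1 XOR 1) AND 1)) -> 0
  row 4 [0100]: (((0 IMPLIES 1) XOR NOT 1) AND ((0 XOR 0) AND 0)) -> 0
  row 5 [0101]: (((0 IMPLIES 1) XOR NOT 1) AND ((1 XOR 0) AND 1)) -> 1
  row 6 [0110]: (((0 IMPLIES 1) XOR NOT 1) AND ((0 XOR 1) AND 0)) -> 0
  row 7 [0111]: (((0 IMPLIES 1) XOR NOT 1) AND ((1 XOR 1) AND 1)) -> 0
  row 8 [1000]: (((1 IMPLIES 0) XOR NOT 0) AND ((0 XOR 0) AND 0)) -> 0
  row 9 [1001]: (((1 IMPLIES 0) XOR NOT 0) AND ((1 XOR 0) AND 1)) -> 1
  row 10 [1010]: (((1 IMPLIES 0) XOR NOT 0) AND ((0 XOR 1) AND 0)) -> 0
  row 11 [1011]: (((1 IMPLIES 0) XOR NOT 0) AND ((1 XOR 1) AND 1)) -> 0
  row 12 [1100]: (((1 IMPLIES 1) XOR NOT 1) AND ((0 XOR 0) AND 0)) -> 0
  row 13 [1101]: (((1 IMPLIES 1) XOR NOT 1) AND ((1 XOR 0) AND 1)) -> 1
  row 14 [1110]: (((1 IMPLIES 1) XOR NOT 1) AND ((0 XOR 1) AND 0)) -> 0
  row 15 [1111]: (((1 IMPLIES 1) XOR NOT 1) AND ((1 XOR 1) AND 1)) -> 0
Full result column, 4 rows per line (P1,P2 fixed per line; P3,P4 runs 00..11 left to right):
  rows 0-3 [P1,P2=00]: 0000  = hex 0
  rows 4-7 [P1,P2=01]: 0100  = hex 4
  rows 8-11 [P1,P2=10]: 0100  = hex 4
  rows 12-15 [P1,P2=11]: 0100  = hex 4
Output column (row 0 .. row 15) = 0000010001000100
Output column grouped in 4s = 0000 0100 0100 0100 = 0x0444
Convert to decimal digit by digit (value = value*16 + digit):
  0 -> 0
  0*16 + 4 = 4
  4*16 + 4 = 68
  68*16 + 4 = 1092
Decimal = 1092

1092


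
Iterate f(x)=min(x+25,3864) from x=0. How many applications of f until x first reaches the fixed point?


Step 1: x=0, cap=3864, increment=25
Step 2: x grows by 25 each step until capped at 3864; fixed point is x=3864
Step 3: iterations = ceil(3864/25) = 155

155


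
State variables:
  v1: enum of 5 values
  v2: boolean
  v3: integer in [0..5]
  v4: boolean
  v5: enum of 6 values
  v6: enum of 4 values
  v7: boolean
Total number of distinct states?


State space = product of domain sizes of all variables.
Domain sizes:
  v1 (enum of 5 values): 5
  v2 (boolean): 2
  v3 (integer in [0..5]): 6
  v4 (boolean): 2
  v5 (enum of 6 values): 6
  v6 (enum of 4 values): 4
  v7 (boolean): 2
Product = 5 * 2 * 6 * 2 * 6 * 4 * 2 = 5760

5760


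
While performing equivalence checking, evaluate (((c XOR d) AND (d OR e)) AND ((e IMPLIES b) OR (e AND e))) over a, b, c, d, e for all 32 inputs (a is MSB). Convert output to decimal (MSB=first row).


Formula: (((c XOR d) AND (d OR e)) AND ((e IMPLIES b) OR (e AND e))) over a, b, c, d, e (32 rows)
Evaluate each row (bits = a,b,c,d,e, MSB first):
  row 0 [00000]: (((0 XOR 0) AND (0 OR 0)) AND ((0 IMPLIES 0) OR (0 AND 0))) -> 0
  row 1 [00001]: (((0 XOR 0) AND (0 OR 1)) AND ((1 IMPLIES 0) OR (1 AND 1))) -> 0
  row 2 [00010]: (((0 XOR 1) AND (1 OR 0)) AND ((0 IMPLIES 0) OR (0 AND 0))) -> 1
  row 3 [00011]: (((0 XOR 1) AND (1 OR 1)) AND ((1 IMPLIES 0) OR (1 AND 1))) -> 1
  row 4 [00100]: (((1 XOR 0) AND (0 OR 0)) AND ((0 IMPLIES 0) OR (0 AND 0))) -> 0
  row 5 [00101]: (((1 XOR 0) AND (0 OR 1)) AND ((1 IMPLIES 0) OR (1 AND 1))) -> 1
  row 6 [00110]: (((1 XOR 1) AND (1 OR 0)) AND ((0 IMPLIES 0) OR (0 AND 0))) -> 0
  row 7 [00111]: (((1 XOR 1) AND (1 OR 1)) AND ((1 IMPLIES 0) OR (1 AND 1))) -> 0
  row 8 [01000]: (((0 XOR 0) AND (0 OR 0)) AND ((0 IMPLIES 1) OR (0 AND 0))) -> 0
  row 9 [01001]: (((0 XOR 0) AND (0 OR 1)) AND ((1 IMPLIES 1) OR (1 AND 1))) -> 0
  row 10 [01010]: (((0 XOR 1) AND (1 OR 0)) AND ((0 IMPLIES 1) OR (0 AND 0))) -> 1
  row 11 [01011]: (((0 XOR 1) AND (1 OR 1)) AND ((1 IMPLIES 1) OR (1 AND 1))) -> 1
  row 12 [01100]: (((1 XOR 0) AND (0 OR 0)) AND ((0 IMPLIES 1) OR (0 AND 0))) -> 0
  row 13 [01101]: (((1 XOR 0) AND (0 OR 1)) AND ((1 IMPLIES 1) OR (1 AND 1))) -> 1
  row 14 [01110]: (((1 XOR 1) AND (1 OR 0)) AND ((0 IMPLIES 1) OR (0 AND 0))) -> 0
  row 15 [01111]: (((1 XOR 1) AND (1 OR 1)) AND ((1 IMPLIES 1) OR (1 AND 1))) -> 0
  row 16 [10000]: (((0 XOR 0) AND (0 OR 0)) AND ((0 IMPLIES 0) OR (0 AND 0))) -> 0
  row 17 [10001]: (((0 XOR 0) AND (0 OR 1)) AND ((1 IMPLIES 0) OR (1 AND 1))) -> 0
  row 18 [10010]: (((0 XOR 1) AND (1 OR 0)) AND ((0 IMPLIES 0) OR (0 AND 0))) -> 1
  row 19 [10011]: (((0 XOR 1) AND (1 OR 1)) AND ((1 IMPLIES 0) OR (1 AND 1))) -> 1
  row 20 [10100]: (((1 XOR 0) AND (0 OR 0)) AND ((0 IMPLIES 0) OR (0 AND 0))) -> 0
  row 21 [10101]: (((1 XOR 0) AND (0 OR 1)) AND ((1 IMPLIES 0) OR (1 AND 1))) -> 1
  row 22 [10110]: (((1 XOR 1) AND (1 OR 0)) AND ((0 IMPLIES 0) OR (0 AND 0))) -> 0
  row 23 [10111]: (((1 XOR 1) AND (1 OR 1)) AND ((1 IMPLIES 0) OR (1 AND 1))) -> 0
  row 24 [11000]: (((0 XOR 0) AND (0 OR 0)) AND ((0 IMPLIES 1) OR (0 AND 0))) -> 0
  row 25 [11001]: (((0 XOR 0) AND (0 OR 1)) AND ((1 IMPLIES 1) OR (1 AND 1))) -> 0
  row 26 [11010]: (((0 XOR 1) AND (1 OR 0)) AND ((0 IMPLIES 1) OR (0 AND 0))) -> 1
  row 27 [11011]: (((0 XOR 1) AND (1 OR 1)) AND ((1 IMPLIES 1) OR (1 AND 1))) -> 1
  row 28 [11100]: (((1 XOR 0) AND (0 OR 0)) AND ((0 IMPLIES 1) OR (0 AND 0))) -> 0
  row 29 [11101]: (((1 XOR 0) AND (0 OR 1)) AND ((1 IMPLIES 1) OR (1 AND 1))) -> 1
  row 30 [11110]: (((1 XOR 1) AND (1 OR 0)) AND ((0 IMPLIES 1) OR (0 AND 0))) -> 0
  row 31 [11111]: (((1 XOR 1) AND (1 OR 1)) AND ((1 IMPLIES 1) OR (1 AND 1))) -> 0
Full result column, 4 rows per line (a,b,c fixed per line; d,e runs 00..11 left to right):
  rows 0-3 [a,b,c=000]: 0011  = hex 3
  rows 4-7 [a,b,c=001]: 0100  = hex 4
  rows 8-11 [a,b,c=010]: 0011  = hex 3
  rows 12-15 [a,b,c=011]: 0100  = hex 4
  rows 16-19 [a,b,c=100]: 0011  = hex 3
  rows 20-23 [a,b,c=101]: 0100  = hex 4
  rows 24-27 [a,b,c=110]: 0011  = hex 3
  rows 28-31 [a,b,c=111]: 0100  = hex 4
Output column (row 0 .. row 31) = 00110100001101000011010000110100
Output column grouped in 4s = 0011 0100 0011 0100 0011 0100 0011 0100 = 0x34343434
Convert to decimal digit by digit (value = value*16 + digit):
  3 -> 3
  3*16 + 4 = 52
  52*16 + 3 = 835
  835*16 + 4 = 13364
  13364*16 + 3 = 213827
  213827*16 + 4 = 3421236
  3421236*16 + 3 = 54739779
  54739779*16 + 4 = 875836468
Decimal = 875836468

875836468


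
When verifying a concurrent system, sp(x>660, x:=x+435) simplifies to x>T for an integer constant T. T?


Formula: sp(P, x:=E) = exists old_x. (x = E[old_x/x]) AND P[old_x/x] (old_x is the value of x before the assignment; eliminate old_x by solving x = E[old_x/x] for old_x)
Step 1: Precondition P: x>660, i.e. old_x > 660
Step 2: Assignment gives x = old_x + 435, so old_x = x - 435
Step 3: Substitute into P: x - 435 > 660
Step 4: Simplify: x > 660+435 = 1095

1095


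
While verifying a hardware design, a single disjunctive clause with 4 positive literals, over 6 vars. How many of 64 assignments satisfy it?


Step 1: Total=2^6=64
Step 2: Unsat when all 4 false: 2^2=4
Step 3: Sat=64-4=60

60


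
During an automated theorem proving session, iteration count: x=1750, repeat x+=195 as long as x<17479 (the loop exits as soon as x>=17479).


Step 1: x goes from 1750 toward 17479 by 195; the body runs while x<17479, so iterations = ceil((bound-start)/step)
Step 2: Distance=15729
Step 3: ceil(15729/195)=81

81


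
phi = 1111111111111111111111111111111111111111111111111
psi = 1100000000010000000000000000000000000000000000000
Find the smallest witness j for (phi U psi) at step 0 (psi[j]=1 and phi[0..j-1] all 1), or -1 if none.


(phi U psi) at 0: need smallest j with psi[j]=1 and phi[i]=1 for all i in [0,j).
Scan from step 0:
  step 0: psi=1 and phi held for [0,0) -> witness found
Witness step = 0

0


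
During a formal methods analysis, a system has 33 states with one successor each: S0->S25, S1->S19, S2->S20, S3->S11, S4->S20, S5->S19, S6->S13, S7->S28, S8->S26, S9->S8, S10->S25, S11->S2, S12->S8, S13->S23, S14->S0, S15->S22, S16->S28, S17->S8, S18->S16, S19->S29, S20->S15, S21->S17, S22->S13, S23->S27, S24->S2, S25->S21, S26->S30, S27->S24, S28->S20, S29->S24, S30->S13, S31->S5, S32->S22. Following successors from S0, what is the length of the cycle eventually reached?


Trace from S0 until a state repeats:
  S0 -> S25 -> S21 -> S17 -> S8 -> S26 -> S30 -> S13 -> S23 -> S27 -> S24 -> S2 -> S20 -> S15 -> S22 -> S13
S13 first seen at step 7, revisited at step 15.
Cycle length = 15 - 7 = 8

8


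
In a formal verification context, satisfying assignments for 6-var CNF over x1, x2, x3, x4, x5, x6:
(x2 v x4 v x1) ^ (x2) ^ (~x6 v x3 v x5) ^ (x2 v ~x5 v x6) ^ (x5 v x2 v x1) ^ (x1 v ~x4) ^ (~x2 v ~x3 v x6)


CNF with 7 clauses over 6 vars (64 assignments).
An assignment satisfies CNF iff every clause has >=1 true literal.
Check each row (bits = x1,x2,x3,x4,x5,x6; clause T/F shown):
  row 0 [000000]: clauses=FFTTFTT -> 0
  row 1 [000001]: clauses=FFFTFTT -> 0
  row 2 [000010]: clauses=FFTFTTT -> 0
  row 3 [000011]: clauses=FFTTTTT -> 0
  row 4 [000100]: clauses=TFTTFFT -> 0
  (every remaining row is evaluated the same way; all 64 results are listed next)
Full result column, 8 rows per line (x1,x2,x3 fixed per line; x4,x5,x6 runs 000..111 left to right):
  rows 0-7 [x1,x2,x3=000]: 00000000  (ones: 0)
  rows 8-15 [x1,x2,x3=001]: 00000000  (ones: 0)
  rows 16-23 [x1,x2,x3=010]: 10110000  (ones: 3)
  rows 24-31 [x1,x2,x3=011]: 01010000  (ones: 2)
  rows 32-39 [x1,x2,x3=100]: 00000000  (ones: 0)
  rows 40-47 [x1,x2,x3=101]: 00000000  (ones: 0)
  rows 48-55 [x1,x2,x3=110]: 10111011  (ones: 6)
  rows 56-63 [x1,x2,x3=111]: 01010101  (ones: 4)
Satisfying assignments = 0+0+3+2+0+0+6+4 = 15

15


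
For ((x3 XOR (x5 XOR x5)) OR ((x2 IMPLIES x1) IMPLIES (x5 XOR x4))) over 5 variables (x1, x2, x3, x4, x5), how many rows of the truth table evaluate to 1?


Formula: ((x3 XOR (x5 XOR x5)) OR ((x2 IMPLIES x1) IMPLIES (x5 XOR x4))) over 5 vars (32 rows)
Evaluate each row (x1, x2, x3, x4, x5 as bits, MSB first):
  row 0 [00000]: ((0 XOR (0 XOR 0)) OR ((0 IMPLIES 0) IMPLIES (0 XOR 0))) -> 0
  row 1 [00001]: ((0 XOR (1 XOR 1)) OR ((0 IMPLIES 0) IMPLIES (1 XOR 0))) -> 1
  row 2 [00010]: ((0 XOR (0 XOR 0)) OR ((0 IMPLIES 0) IMPLIES (0 XOR 1))) -> 1
  row 3 [00011]: ((0 XOR (1 XOR 1)) OR ((0 IMPLIES 0) IMPLIES (1 XOR 1))) -> 0
  row 4 [00100]: ((1 XOR (0 XOR 0)) OR ((0 IMPLIES 0) IMPLIES (0 XOR 0))) -> 1
  row 5 [00101]: ((1 XOR (1 XOR 1)) OR ((0 IMPLIES 0) IMPLIES (1 XOR 0))) -> 1
  row 6 [00110]: ((1 XOR (0 XOR 0)) OR ((0 IMPLIES 0) IMPLIES (0 XOR 1))) -> 1
  row 7 [00111]: ((1 XOR (1 XOR 1)) OR ((0 IMPLIES 0) IMPLIES (1 XOR 1))) -> 1
  row 8 [01000]: ((0 XOR (0 XOR 0)) OR ((1 IMPLIES 0) IMPLIES (0 XOR 0))) -> 1
  row 9 [01001]: ((0 XOR (1 XOR 1)) OR ((1 IMPLIES 0) IMPLIES (1 XOR 0))) -> 1
  row 10 [01010]: ((0 XOR (0 XOR 0)) OR ((1 IMPLIES 0) IMPLIES (0 XOR 1))) -> 1
  row 11 [01011]: ((0 XOR (1 XOR 1)) OR ((1 IMPLIES 0) IMPLIES (1 XOR 1))) -> 1
  row 12 [01100]: ((1 XOR (0 XOR 0)) OR ((1 IMPLIES 0) IMPLIES (0 XOR 0))) -> 1
  row 13 [01101]: ((1 XOR (1 XOR 1)) OR ((1 IMPLIES 0) IMPLIES (1 XOR 0))) -> 1
  row 14 [01110]: ((1 XOR (0 XOR 0)) OR ((1 IMPLIES 0) IMPLIES (0 XOR 1))) -> 1
  row 15 [01111]: ((1 XOR (1 XOR 1)) OR ((1 IMPLIES 0) IMPLIES (1 XOR 1))) -> 1
  row 16 [10000]: ((0 XOR (0 XOR 0)) OR ((0 IMPLIES 1) IMPLIES (0 XOR 0))) -> 0
  row 17 [10001]: ((0 XOR (1 XOR 1)) OR ((0 IMPLIES 1) IMPLIES (1 XOR 0))) -> 1
  row 18 [10010]: ((0 XOR (0 XOR 0)) OR ((0 IMPLIES 1) IMPLIES (0 XOR 1))) -> 1
  row 19 [10011]: ((0 XOR (1 XOR 1)) OR ((0 IMPLIES 1) IMPLIES (1 XOR 1))) -> 0
  row 20 [10100]: ((1 XOR (0 XOR 0)) OR ((0 IMPLIES 1) IMPLIES (0 XOR 0))) -> 1
  row 21 [10101]: ((1 XOR (1 XOR 1)) OR ((0 IMPLIES 1) IMPLIES (1 XOR 0))) -> 1
  row 22 [10110]: ((1 XOR (0 XOR 0)) OR ((0 IMPLIES 1) IMPLIES (0 XOR 1))) -> 1
  row 23 [10111]: ((1 XOR (1 XOR 1)) OR ((0 IMPLIES 1) IMPLIES (1 XOR 1))) -> 1
  row 24 [11000]: ((0 XOR (0 XOR 0)) OR ((1 IMPLIES 1) IMPLIES (0 XOR 0))) -> 0
  row 25 [11001]: ((0 XOR (1 XOR 1)) OR ((1 IMPLIES 1) IMPLIES (1 XOR 0))) -> 1
  row 26 [11010]: ((0 XOR (0 XOR 0)) OR ((1 IMPLIES 1) IMPLIES (0 XOR 1))) -> 1
  row 27 [11011]: ((0 XOR (1 XOR 1)) OR ((1 IMPLIES 1) IMPLIES (1 XOR 1))) -> 0
  row 28 [11100]: ((1 XOR (0 XOR 0)) OR ((1 IMPLIES 1) IMPLIES (0 XOR 0))) -> 1
  row 29 [11101]: ((1 XOR (1 XOR 1)) OR ((1 IMPLIES 1) IMPLIES (1 XOR 0))) -> 1
  row 30 [11110]: ((1 XOR (0 XOR 0)) OR ((1 IMPLIES 1) IMPLIES (0 XOR 1))) -> 1
  row 31 [11111]: ((1 XOR (1 XOR 1)) OR ((1 IMPLIES 1) IMPLIES (1 XOR 1))) -> 1
Full result column, 8 rows per line (x1,x2 fixed per line; x3,x4,x5 runs 000..111 left to right):
  rows 0-7 [x1,x2=00]: 01101111  (ones: 6)
  rows 8-15 [x1,x2=01]: 11111111  (ones: 8)
  rows 16-23 [x1,x2=10]: 01101111  (ones: 6)
  rows 24-31 [x1,x2=11]: 01101111  (ones: 6)
Count of 1-rows = 6+8+6+6 = 26

26


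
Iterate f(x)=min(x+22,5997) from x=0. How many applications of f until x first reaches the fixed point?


Step 1: x=0, cap=5997, increment=22
Step 2: x grows by 22 each step until capped at 5997; fixed point is x=5997
Step 3: iterations = ceil(5997/22) = 273

273


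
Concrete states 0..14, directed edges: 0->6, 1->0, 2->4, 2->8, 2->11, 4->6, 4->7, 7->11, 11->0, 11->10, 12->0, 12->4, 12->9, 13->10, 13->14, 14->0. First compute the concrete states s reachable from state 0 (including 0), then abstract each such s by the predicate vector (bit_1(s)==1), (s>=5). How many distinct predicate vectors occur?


BFS from 0:
Concrete reachable: {0, 6}
Abstract via predicates (bit_1(s)==1), (s>=5):
  (0,0) <- {0}
  (1,1) <- {6}
Distinct abstract states = 2

2


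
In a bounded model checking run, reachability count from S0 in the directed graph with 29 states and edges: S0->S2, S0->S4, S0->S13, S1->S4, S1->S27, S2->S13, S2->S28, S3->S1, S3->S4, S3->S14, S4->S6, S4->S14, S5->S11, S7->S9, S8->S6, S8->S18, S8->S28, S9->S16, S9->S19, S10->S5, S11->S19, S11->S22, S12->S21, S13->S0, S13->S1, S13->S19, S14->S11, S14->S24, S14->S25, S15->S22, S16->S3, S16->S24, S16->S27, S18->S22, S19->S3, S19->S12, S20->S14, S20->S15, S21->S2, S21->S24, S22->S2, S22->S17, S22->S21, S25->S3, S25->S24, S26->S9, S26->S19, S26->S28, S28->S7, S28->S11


BFS from S0:
  layer 0: {S0}
  layer 1: {S2, S4, S13}
  layer 2: {S1, S6, S14, S19, S28}
  layer 3: {S3, S7, S11, S12, S24, S25, S27}
  layer 4: {S9, S21, S22}
  layer 5: {S16, S17}
Reachable set: {S0, S1, S2, S3, S4, S6, S7, S9, S11, S12, S13, S14, S16, S17, S19, S21, S22, S24, S25, S27, S28}
Count = 21

21


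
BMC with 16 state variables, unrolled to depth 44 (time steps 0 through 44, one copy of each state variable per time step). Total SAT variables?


BMC unrolls to depth k, creating one copy of each state var for steps 0..k.
Step count = 44 + 1 = 45 (steps 0 through 44)
Vars per step = 16
Total = 16 * 45 = 720

720


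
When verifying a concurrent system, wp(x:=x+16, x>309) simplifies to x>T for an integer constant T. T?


Formula: wp(x:=E, P) = P[E/x] (substitute E for x in postcondition)
Step 1: Postcondition: x>309
Step 2: Substitute x+16 for x: x+16>309
Step 3: Solve for x: x > 309-16 = 293

293


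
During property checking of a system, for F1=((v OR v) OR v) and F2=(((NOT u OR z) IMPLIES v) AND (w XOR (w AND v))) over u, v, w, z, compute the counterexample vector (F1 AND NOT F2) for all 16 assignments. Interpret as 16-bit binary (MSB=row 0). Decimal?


F1 = ((v OR v) OR v)
F2 = (((NOT u OR z) IMPLIES v) AND (w XOR (w AND v)))
Counterexample to F1=>F2 is where F1=1 and F2=0.
Evaluate each row (bits = u,v,w,z, MSB first):
  row 0 [0000]: F1=0 F2=0 -> F1&~F2 -> 0
  row 1 [0001]: F1=0 F2=0 -> F1&~F2 -> 0
  row 2 [0010]: F1=0 F2=0 -> F1&~F2 -> 0
  row 3 [0011]: F1=0 F2=0 -> F1&~F2 -> 0
  row 4 [0100]: F1=1 F2=0 -> F1&~F2 -> 1
  row 5 [0101]: F1=1 F2=0 -> F1&~F2 -> 1
  row 6 [0110]: F1=1 F2=0 -> F1&~F2 -> 1
  row 7 [0111]: F1=1 F2=0 -> F1&~F2 -> 1
  row 8 [1000]: F1=0 F2=0 -> F1&~F2 -> 0
  row 9 [1001]: F1=0 F2=0 -> F1&~F2 -> 0
  row 10 [1010]: F1=0 F2=1 -> F1&~F2 -> 0
  row 11 [1011]: F1=0 F2=0 -> F1&~F2 -> 0
  row 12 [1100]: F1=1 F2=0 -> F1&~F2 -> 1
  row 13 [1101]: F1=1 F2=0 -> F1&~F2 -> 1
  row 14 [1110]: F1=1 F2=0 -> F1&~F2 -> 1
  row 15 [1111]: F1=1 F2=0 -> F1&~F2 -> 1
Full result column, 4 rows per line (u,v fixed per line; w,z runs 00..11 left to right):
  rows 0-3 [u,v=00]: 0000  = hex 0
  rows 4-7 [u,v=01]: 1111  = hex F
  rows 8-11 [u,v=10]: 0000  = hex 0
  rows 12-15 [u,v=11]: 1111  = hex F
Counterexample vector (row 0 .. row 15) = 0000111100001111
Output column grouped in 4s = 0000 1111 0000 1111 = 0x0F0F
Convert to decimal digit by digit (value = value*16 + digit):
  0 -> 0
  0*16 + 15 (F) = 15
  15*16 + 0 = 240
  240*16 + 15 (F) = 3855
Decimal = 3855

3855


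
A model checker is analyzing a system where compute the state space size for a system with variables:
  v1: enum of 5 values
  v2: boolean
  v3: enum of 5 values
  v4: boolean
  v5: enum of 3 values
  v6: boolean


State space = product of domain sizes of all variables.
Domain sizes:
  v1 (enum of 5 values): 5
  v2 (boolean): 2
  v3 (enum of 5 values): 5
  v4 (boolean): 2
  v5 (enum of 3 values): 3
  v6 (boolean): 2
Product = 5 * 2 * 5 * 2 * 3 * 2 = 600

600


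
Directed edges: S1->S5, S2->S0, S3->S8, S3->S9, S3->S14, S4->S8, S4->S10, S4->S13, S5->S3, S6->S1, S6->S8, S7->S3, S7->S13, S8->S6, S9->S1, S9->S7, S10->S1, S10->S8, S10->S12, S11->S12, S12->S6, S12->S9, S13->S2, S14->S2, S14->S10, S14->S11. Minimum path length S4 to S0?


BFS layer-by-layer from S4:
  dist 0: {S4}
  dist 1: {S8, S10, S13}
  dist 2: {S1, S2, S6, S12}
  dist 3: {S0, S5, S9}
  -> S0 reached at distance 3
Shortest path length = 3

3


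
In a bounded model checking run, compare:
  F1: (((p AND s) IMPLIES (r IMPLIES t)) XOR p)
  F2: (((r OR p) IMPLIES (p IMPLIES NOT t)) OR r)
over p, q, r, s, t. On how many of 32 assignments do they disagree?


F1 = (((p AND s) IMPLIES (r IMPLIES t)) XOR p)
F2 = (((r OR p) IMPLIES (p IMPLIES NOT t)) OR r)
Evaluate both on each of 32 rows (bits = p,q,r,s,t):
  row 0 [00000]: F1=1 F2=1 -> 0
  row 1 [00001]: F1=1 F2=1 -> 0
  row 2 [00010]: F1=1 F2=1 -> 0
  row 3 [00011]: F1=1 F2=1 -> 0
  row 4 [00100]: F1=1 F2=1 -> 0
  row 5 [00101]: F1=1 F2=1 -> 0
  row 6 [00110]: F1=1 F2=1 -> 0
  row 7 [00111]: F1=1 F2=1 -> 0
  row 8 [01000]: F1=1 F2=1 -> 0
  row 9 [01001]: F1=1 F2=1 -> 0
  row 10 [01010]: F1=1 F2=1 -> 0
  row 11 [01011]: F1=1 F2=1 -> 0
  row 12 [01100]: F1=1 F2=1 -> 0
  row 13 [01101]: F1=1 F2=1 -> 0
  row 14 [01110]: F1=1 F2=1 -> 0
  row 15 [01111]: F1=1 F2=1 -> 0
  row 16 [10000]: F1=0 F2=1 (differ) -> 1
  row 17 [10001]: F1=0 F2=0 -> 0
  row 18 [10010]: F1=0 F2=1 (differ) -> 1
  row 19 [10011]: F1=0 F2=0 -> 0
  row 20 [10100]: F1=0 F2=1 (differ) -> 1
  row 21 [10101]: F1=0 F2=1 (differ) -> 1
  row 22 [10110]: F1=1 F2=1 -> 0
  row 23 [10111]: F1=0 F2=1 (differ) -> 1
  row 24 [11000]: F1=0 F2=1 (differ) -> 1
  row 25 [11001]: F1=0 F2=0 -> 0
  row 26 [11010]: F1=0 F2=1 (differ) -> 1
  row 27 [11011]: F1=0 F2=0 -> 0
  row 28 [11100]: F1=0 F2=1 (differ) -> 1
  row 29 [11101]: F1=0 F2=1 (differ) -> 1
  row 30 [11110]: F1=1 F2=1 -> 0
  row 31 [11111]: F1=0 F2=1 (differ) -> 1
Full result column, 8 rows per line (p,q fixed per line; r,s,t runs 000..111 left to right):
  rows 0-7 [p,q=00]: 00000000  (ones: 0)
  rows 8-15 [p,q=01]: 00000000  (ones: 0)
  rows 16-23 [p,q=10]: 10101101  (ones: 5)
  rows 24-31 [p,q=11]: 10101101  (ones: 5)
Disagreements = 0+0+5+5 = 10

10


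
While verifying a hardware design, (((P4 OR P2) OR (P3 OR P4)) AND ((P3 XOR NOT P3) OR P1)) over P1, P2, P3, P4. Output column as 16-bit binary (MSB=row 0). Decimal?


Formula: (((P4 OR P2) OR (P3 OR P4)) AND ((P3 XOR NOT P3) OR P1)) over P1, P2, P3, P4 (16 rows)
Evaluate each row (bits = P1,P2,P3,P4, MSB first):
  row 0 [0000]: (((0 OR 0) OR (0 OR 0)) AND ((0 XOR NOT 0) OR 0)) -> 0
  row 1 [0001]: (((1 OR 0) OR (0 OR 1)) AND ((0 XOR NOT 0) OR 0)) -> 1
  row 2 [0010]: (((0 OR 0) OR (1 OR 0)) AND ((1 XOR NOT 1) OR 0)) -> 1
  row 3 [0011]: (((1 OR 0) OR (1 OR 1)) AND ((1 XOR NOT 1) OR 0)) -> 1
  row 4 [0100]: (((0 OR 1) OR (0 OR 0)) AND ((0 XOR NOT 0) OR 0)) -> 1
  row 5 [0101]: (((1 OR 1) OR (0 OR 1)) AND ((0 XOR NOT 0) OR 0)) -> 1
  row 6 [0110]: (((0 OR 1) OR (1 OR 0)) AND ((1 XOR NOT 1) OR 0)) -> 1
  row 7 [0111]: (((1 OR 1) OR (1 OR 1)) AND ((1 XOR NOT 1) OR 0)) -> 1
  row 8 [1000]: (((0 OR 0) OR (0 OR 0)) AND ((0 XOR NOT 0) OR 1)) -> 0
  row 9 [1001]: (((1 OR 0) OR (0 OR 1)) AND ((0 XOR NOT 0) OR 1)) -> 1
  row 10 [1010]: (((0 OR 0) OR (1 OR 0)) AND ((1 XOR NOT 1) OR 1)) -> 1
  row 11 [1011]: (((1 OR 0) OR (1 OR 1)) AND ((1 XOR NOT 1) OR 1)) -> 1
  row 12 [1100]: (((0 OR 1) OR (0 OR 0)) AND ((0 XOR NOT 0) OR 1)) -> 1
  row 13 [1101]: (((1 OR 1) OR (0 OR 1)) AND ((0 XOR NOT 0) OR 1)) -> 1
  row 14 [1110]: (((0 OR 1) OR (1 OR 0)) AND ((1 XOR NOT 1) OR 1)) -> 1
  row 15 [1111]: (((1 OR 1) OR (1 OR 1)) AND ((1 XOR NOT 1) OR 1)) -> 1
Full result column, 4 rows per line (P1,P2 fixed per line; P3,P4 runs 00..11 left to right):
  rows 0-3 [P1,P2=00]: 0111  = hex 7
  rows 4-7 [P1,P2=01]: 1111  = hex F
  rows 8-11 [P1,P2=10]: 0111  = hex 7
  rows 12-15 [P1,P2=11]: 1111  = hex F
Output column (row 0 .. row 15) = 0111111101111111
Output column grouped in 4s = 0111 1111 0111 1111 = 0x7F7F
Convert to decimal digit by digit (value = value*16 + digit):
  7 -> 7
  7*16 + 15 (F) = 127
  127*16 + 7 = 2039
  2039*16 + 15 (F) = 32639
Decimal = 32639

32639


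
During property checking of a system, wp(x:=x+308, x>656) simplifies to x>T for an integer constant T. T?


Formula: wp(x:=E, P) = P[E/x] (substitute E for x in postcondition)
Step 1: Postcondition: x>656
Step 2: Substitute x+308 for x: x+308>656
Step 3: Solve for x: x > 656-308 = 348

348


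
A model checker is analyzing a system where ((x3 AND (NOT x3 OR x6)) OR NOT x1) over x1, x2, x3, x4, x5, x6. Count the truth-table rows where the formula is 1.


Formula: ((x3 AND (NOT x3 OR x6)) OR NOT x1) over 6 vars (64 rows)
Evaluate each row (x1, x2, x3, x4, x5, x6 as bits, MSB first):
  row 0 [000000]: ((0 AND (NOT 0 OR 0)) OR NOT 0) -> 1
  row 1 [000001]: ((0 AND (NOT 0 OR 1)) OR NOT 0) -> 1
  row 2 [000010]: ((0 AND (NOT 0 OR 0)) OR NOT 0) -> 1
  row 3 [000011]: ((0 AND (NOT 0 OR 1)) OR NOT 0) -> 1
  row 4 [000100]: ((0 AND (NOT 0 OR 0)) OR NOT 0) -> 1
  (every remaining row is evaluated the same way; all 64 results are listed next)
Full result column, 8 rows per line (x1,x2,x3 fixed per line; x4,x5,x6 runs 000..111 left to right):
  rows 0-7 [x1,x2,x3=000]: 11111111  (ones: 8)
  rows 8-15 [x1,x2,x3=001]: 11111111  (ones: 8)
  rows 16-23 [x1,x2,x3=010]: 11111111  (ones: 8)
  rows 24-31 [x1,x2,x3=011]: 11111111  (ones: 8)
  rows 32-39 [x1,x2,x3=100]: 00000000  (ones: 0)
  rows 40-47 [x1,x2,x3=101]: 01010101  (ones: 4)
  rows 48-55 [x1,x2,x3=110]: 00000000  (ones: 0)
  rows 56-63 [x1,x2,x3=111]: 01010101  (ones: 4)
Count of 1-rows = 8+8+8+8+0+4+0+4 = 40

40


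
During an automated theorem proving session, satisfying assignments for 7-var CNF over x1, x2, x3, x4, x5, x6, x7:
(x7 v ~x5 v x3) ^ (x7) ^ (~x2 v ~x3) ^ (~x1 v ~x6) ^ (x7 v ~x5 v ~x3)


CNF with 5 clauses over 7 vars (128 assignments).
An assignment satisfies CNF iff every clause has >=1 true literal.
Check each row (bits = x1,x2,x3,x4,x5,x6,x7; clause T/F shown):
  row 0 [0000000]: clauses=TFTTT -> 0
  row 1 [0000001]: clauses=TTTTT -> 1
  row 2 [0000010]: clauses=TFTTT -> 0
  row 3 [0000011]: clauses=TTTTT -> 1
  row 4 [0000100]: clauses=FFTTT -> 0
  (every remaining row is evaluated the same way; all 128 results are listed next)
Full result column, 8 rows per line (x1,x2,x3,x4 fixed per line; x5,x6,x7 runs 000..111 left to right):
  rows 0-7 [x1,x2,x3,x4=0000]: 01010101  (ones: 4)
  rows 8-15 [x1,x2,x3,x4=0001]: 01010101  (ones: 4)
  rows 16-23 [x1,x2,x3,x4=0010]: 01010101  (ones: 4)
  rows 24-31 [x1,x2,x3,x4=0011]: 01010101  (ones: 4)
  rows 32-39 [x1,x2,x3,x4=0100]: 01010101  (ones: 4)
  rows 40-47 [x1,x2,x3,x4=0101]: 01010101  (ones: 4)
  rows 48-55 [x1,x2,x3,x4=0110]: 00000000  (ones: 0)
  rows 56-63 [x1,x2,x3,x4=0111]: 00000000  (ones: 0)
  rows 64-71 [x1,x2,x3,x4=1000]: 01000100  (ones: 2)
  rows 72-79 [x1,x2,x3,x4=1001]: 01000100  (ones: 2)
  rows 80-87 [x1,x2,x3,x4=1010]: 01000100  (ones: 2)
  rows 88-95 [x1,x2,x3,x4=1011]: 01000100  (ones: 2)
  rows 96-103 [x1,x2,x3,x4=1100]: 01000100  (ones: 2)
  rows 104-111 [x1,x2,x3,x4=1101]: 01000100  (ones: 2)
  rows 112-119 [x1,x2,x3,x4=1110]: 00000000  (ones: 0)
  rows 120-127 [x1,x2,x3,x4=1111]: 00000000  (ones: 0)
Satisfying assignments = 4+4+4+4+4+4+0+0+2+2+2+2+2+2+0+0 = 36

36


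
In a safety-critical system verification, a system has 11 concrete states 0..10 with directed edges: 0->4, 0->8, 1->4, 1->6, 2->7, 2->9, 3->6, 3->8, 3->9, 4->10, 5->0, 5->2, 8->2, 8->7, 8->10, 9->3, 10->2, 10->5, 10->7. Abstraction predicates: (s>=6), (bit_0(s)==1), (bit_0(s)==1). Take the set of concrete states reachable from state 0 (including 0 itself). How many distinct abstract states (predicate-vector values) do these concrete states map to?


BFS from 0:
Concrete reachable: {0, 2, 3, 4, 5, 6, 7, 8, 9, 10}
Abstract via predicates (s>=6), (bit_0(s)==1), (bit_0(s)==1):
  (0,0,0) <- {0, 2, 4}
  (0,1,1) <- {3, 5}
  (1,0,0) <- {6, 8, 10}
  (1,1,1) <- {7, 9}
Distinct abstract states = 4

4


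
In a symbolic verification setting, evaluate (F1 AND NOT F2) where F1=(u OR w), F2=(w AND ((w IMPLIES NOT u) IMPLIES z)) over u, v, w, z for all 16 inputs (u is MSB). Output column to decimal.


F1 = (u OR w)
F2 = (w AND ((w IMPLIES NOT u) IMPLIES z))
Counterexample to F1=>F2 is where F1=1 and F2=0.
Evaluate each row (bits = u,v,w,z, MSB first):
  row 0 [0000]: F1=0 F2=0 -> F1&~F2 -> 0
  row 1 [0001]: F1=0 F2=0 -> F1&~F2 -> 0
  row 2 [0010]: F1=1 F2=0 -> F1&~F2 -> 1
  row 3 [0011]: F1=1 F2=1 -> F1&~F2 -> 0
  row 4 [0100]: F1=0 F2=0 -> F1&~F2 -> 0
  row 5 [0101]: F1=0 F2=0 -> F1&~F2 -> 0
  row 6 [0110]: F1=1 F2=0 -> F1&~F2 -> 1
  row 7 [0111]: F1=1 F2=1 -> F1&~F2 -> 0
  row 8 [1000]: F1=1 F2=0 -> F1&~F2 -> 1
  row 9 [1001]: F1=1 F2=0 -> F1&~F2 -> 1
  row 10 [1010]: F1=1 F2=1 -> F1&~F2 -> 0
  row 11 [1011]: F1=1 F2=1 -> F1&~F2 -> 0
  row 12 [1100]: F1=1 F2=0 -> F1&~F2 -> 1
  row 13 [1101]: F1=1 F2=0 -> F1&~F2 -> 1
  row 14 [1110]: F1=1 F2=1 -> F1&~F2 -> 0
  row 15 [1111]: F1=1 F2=1 -> F1&~F2 -> 0
Full result column, 4 rows per line (u,v fixed per line; w,z runs 00..11 left to right):
  rows 0-3 [u,v=00]: 0010  = hex 2
  rows 4-7 [u,v=01]: 0010  = hex 2
  rows 8-11 [u,v=10]: 1100  = hex C
  rows 12-15 [u,v=11]: 1100  = hex C
Counterexample vector (row 0 .. row 15) = 0010001011001100
Output column grouped in 4s = 0010 0010 1100 1100 = 0x22CC
Convert to decimal digit by digit (value = value*16 + digit):
  2 -> 2
  2*16 + 2 = 34
  34*16 + 12 (C) = 556
  556*16 + 12 (C) = 8908
Decimal = 8908

8908


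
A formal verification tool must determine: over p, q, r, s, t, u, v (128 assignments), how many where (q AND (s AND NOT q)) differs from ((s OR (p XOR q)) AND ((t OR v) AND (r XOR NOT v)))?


F1 = (q AND (s AND NOT q))
F2 = ((s OR (p XOR q)) AND ((t OR v) AND (r XOR NOT v)))
Evaluate both on each of 128 rows (bits = p,q,r,s,t,u,v):
  row 0 [0000000]: F1=0 F2=0 -> 0
  row 1 [0000001]: F1=0 F2=0 -> 0
  row 2 [0000010]: F1=0 F2=0 -> 0
  row 3 [0000011]: F1=0 F2=0 -> 0
  row 4 [0000100]: F1=0 F2=0 -> 0
  (every remaining row is evaluated the same way; all 128 results are listed next)
Full result column, 8 rows per line (p,q,r,s fixed per line; t,u,v runs 000..111 left to right):
  rows 0-7 [p,q,r,s=0000]: 00000000  (ones: 0)
  rows 8-15 [p,q,r,s=0001]: 00001010  (ones: 2)
  rows 16-23 [p,q,r,s=0010]: 00000000  (ones: 0)
  rows 24-31 [p,q,r,s=0011]: 01010101  (ones: 4)
  rows 32-39 [p,q,r,s=0100]: 00001010  (ones: 2)
  rows 40-47 [p,q,r,s=0101]: 00001010  (ones: 2)
  rows 48-55 [p,q,r,s=0110]: 01010101  (ones: 4)
  rows 56-63 [p,q,r,s=0111]: 01010101  (ones: 4)
  rows 64-71 [p,q,r,s=1000]: 00001010  (ones: 2)
  rows 72-79 [p,q,r,s=1001]: 00001010  (ones: 2)
  rows 80-87 [p,q,r,s=1010]: 01010101  (ones: 4)
  rows 88-95 [p,q,r,s=1011]: 01010101  (ones: 4)
  rows 96-103 [p,q,r,s=1100]: 00000000  (ones: 0)
  rows 104-111 [p,q,r,s=1101]: 00001010  (ones: 2)
  rows 112-119 [p,q,r,s=1110]: 00000000  (ones: 0)
  rows 120-127 [p,q,r,s=1111]: 01010101  (ones: 4)
Disagreements = 0+2+0+4+2+2+4+4+2+2+4+4+0+2+0+4 = 36

36


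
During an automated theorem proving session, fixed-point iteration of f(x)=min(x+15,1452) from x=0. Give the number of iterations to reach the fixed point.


Step 1: x=0, cap=1452, increment=15
Step 2: x grows by 15 each step until capped at 1452; fixed point is x=1452
Step 3: iterations = ceil(1452/15) = 97

97


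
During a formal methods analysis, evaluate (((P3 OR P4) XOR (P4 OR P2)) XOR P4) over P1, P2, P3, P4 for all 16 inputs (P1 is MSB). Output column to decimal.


Formula: (((P3 OR P4) XOR (P4 OR P2)) XOR P4) over P1, P2, P3, P4 (16 rows)
Evaluate each row (bits = P1,P2,P3,P4, MSB first):
  row 0 [0000]: (((0 OR 0) XOR (0 OR 0)) XOR 0) -> 0
  row 1 [0001]: (((0 OR 1) XOR (1 OR 0)) XOR 1) -> 1
  row 2 [0010]: (((1 OR 0) XOR (0 OR 0)) XOR 0) -> 1
  row 3 [0011]: (((1 OR 1) XOR (1 OR 0)) XOR 1) -> 1
  row 4 [0100]: (((0 OR 0) XOR (0 OR 1)) XOR 0) -> 1
  row 5 [0101]: (((0 OR 1) XOR (1 OR 1)) XOR 1) -> 1
  row 6 [0110]: (((1 OR 0) XOR (0 OR 1)) XOR 0) -> 0
  row 7 [0111]: (((1 OR 1) XOR (1 OR 1)) XOR 1) -> 1
  row 8 [1000]: (((0 OR 0) XOR (0 OR 0)) XOR 0) -> 0
  row 9 [1001]: (((0 OR 1) XOR (1 OR 0)) XOR 1) -> 1
  row 10 [1010]: (((1 OR 0) XOR (0 OR 0)) XOR 0) -> 1
  row 11 [1011]: (((1 OR 1) XOR (1 OR 0)) XOR 1) -> 1
  row 12 [1100]: (((0 OR 0) XOR (0 OR 1)) XOR 0) -> 1
  row 13 [1101]: (((0 OR 1) XOR (1 OR 1)) XOR 1) -> 1
  row 14 [1110]: (((1 OR 0) XOR (0 OR 1)) XOR 0) -> 0
  row 15 [1111]: (((1 OR 1) XOR (1 OR 1)) XOR 1) -> 1
Full result column, 4 rows per line (P1,P2 fixed per line; P3,P4 runs 00..11 left to right):
  rows 0-3 [P1,P2=00]: 0111  = hex 7
  rows 4-7 [P1,P2=01]: 1101  = hex D
  rows 8-11 [P1,P2=10]: 0111  = hex 7
  rows 12-15 [P1,P2=11]: 1101  = hex D
Output column (row 0 .. row 15) = 0111110101111101
Output column grouped in 4s = 0111 1101 0111 1101 = 0x7D7D
Convert to decimal digit by digit (value = value*16 + digit):
  7 -> 7
  7*16 + 13 (D) = 125
  125*16 + 7 = 2007
  2007*16 + 13 (D) = 32125
Decimal = 32125

32125


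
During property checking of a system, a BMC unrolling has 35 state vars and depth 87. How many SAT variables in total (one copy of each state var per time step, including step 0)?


BMC unrolls to depth k, creating one copy of each state var for steps 0..k.
Step count = 87 + 1 = 88 (steps 0 through 87)
Vars per step = 35
Total = 35 * 88 = 3080

3080


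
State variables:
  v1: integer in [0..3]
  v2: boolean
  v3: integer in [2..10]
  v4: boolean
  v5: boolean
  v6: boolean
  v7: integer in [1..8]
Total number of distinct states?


State space = product of domain sizes of all variables.
Domain sizes:
  v1 (integer in [0..3]): 4
  v2 (boolean): 2
  v3 (integer in [2..10]): 9
  v4 (boolean): 2
  v5 (boolean): 2
  v6 (boolean): 2
  v7 (integer in [1..8]): 8
Product = 4 * 2 * 9 * 2 * 2 * 2 * 8 = 4608

4608


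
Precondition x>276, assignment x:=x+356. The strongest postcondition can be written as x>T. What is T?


Formula: sp(P, x:=E) = exists old_x. (x = E[old_x/x]) AND P[old_x/x] (old_x is the value of x before the assignment; eliminate old_x by solving x = E[old_x/x] for old_x)
Step 1: Precondition P: x>276, i.e. old_x > 276
Step 2: Assignment gives x = old_x + 356, so old_x = x - 356
Step 3: Substitute into P: x - 356 > 276
Step 4: Simplify: x > 276+356 = 632

632


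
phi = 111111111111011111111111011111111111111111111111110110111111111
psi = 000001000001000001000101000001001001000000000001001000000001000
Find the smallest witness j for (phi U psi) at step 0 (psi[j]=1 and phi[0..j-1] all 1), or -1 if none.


(phi U psi) at 0: need smallest j with psi[j]=1 and phi[i]=1 for all i in [0,j).
Scan from step 0:
  step 0: phi=1, psi=0 -> continue
  step 1: phi=1, psi=0 -> continue
  step 2: phi=1, psi=0 -> continue
  step 3: phi=1, psi=0 -> continue
  step 5: psi=1 and phi held for [0,5) -> witness found
Witness step = 5

5


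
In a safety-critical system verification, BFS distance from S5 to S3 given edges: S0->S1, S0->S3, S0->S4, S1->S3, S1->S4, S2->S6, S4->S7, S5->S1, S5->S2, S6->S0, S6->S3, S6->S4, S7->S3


BFS layer-by-layer from S5:
  dist 0: {S5}
  dist 1: {S1, S2}
  dist 2: {S3, S4, S6}
  -> S3 reached at distance 2
Shortest path length = 2

2


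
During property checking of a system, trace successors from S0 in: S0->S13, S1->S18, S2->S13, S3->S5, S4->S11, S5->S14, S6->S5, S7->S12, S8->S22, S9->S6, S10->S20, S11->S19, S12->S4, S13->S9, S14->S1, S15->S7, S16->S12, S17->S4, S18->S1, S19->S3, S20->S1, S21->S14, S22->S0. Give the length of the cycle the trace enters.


Trace from S0 until a state repeats:
  S0 -> S13 -> S9 -> S6 -> S5 -> S14 -> S1 -> S18 -> S1
S1 first seen at step 6, revisited at step 8.
Cycle length = 8 - 6 = 2

2


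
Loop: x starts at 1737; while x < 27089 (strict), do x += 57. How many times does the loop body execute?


Step 1: x goes from 1737 toward 27089 by 57; the body runs while x<27089, so iterations = ceil((bound-start)/step)
Step 2: Distance=25352
Step 3: ceil(25352/57)=445

445


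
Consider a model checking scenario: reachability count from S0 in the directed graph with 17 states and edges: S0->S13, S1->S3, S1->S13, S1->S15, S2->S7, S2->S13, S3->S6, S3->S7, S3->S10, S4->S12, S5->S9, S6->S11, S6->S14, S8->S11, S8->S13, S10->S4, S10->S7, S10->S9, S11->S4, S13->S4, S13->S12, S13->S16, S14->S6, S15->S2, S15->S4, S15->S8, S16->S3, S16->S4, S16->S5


BFS from S0:
  layer 0: {S0}
  layer 1: {S13}
  layer 2: {S4, S12, S16}
  layer 3: {S3, S5}
  layer 4: {S6, S7, S9, S10}
  layer 5: {S11, S14}
Reachable set: {S0, S3, S4, S5, S6, S7, S9, S10, S11, S12, S13, S14, S16}
Count = 13

13


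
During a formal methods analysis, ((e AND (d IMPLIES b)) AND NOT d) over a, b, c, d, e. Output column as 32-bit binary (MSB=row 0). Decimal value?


Formula: ((e AND (d IMPLIES b)) AND NOT d) over a, b, c, d, e (32 rows)
Evaluate each row (bits = a,b,c,d,e, MSB first):
  row 0 [00000]: ((0 AND (0 IMPLIES 0)) AND NOT 0) -> 0
  row 1 [00001]: ((1 AND (0 IMPLIES 0)) AND NOT 0) -> 1
  row 2 [00010]: ((0 AND (1 IMPLIES 0)) AND NOT 1) -> 0
  row 3 [00011]: ((1 AND (1 IMPLIES 0)) AND NOT 1) -> 0
  row 4 [00100]: ((0 AND (0 IMPLIES 0)) AND NOT 0) -> 0
  row 5 [00101]: ((1 AND (0 IMPLIES 0)) AND NOT 0) -> 1
  row 6 [00110]: ((0 AND (1 IMPLIES 0)) AND NOT 1) -> 0
  row 7 [00111]: ((1 AND (1 IMPLIES 0)) AND NOT 1) -> 0
  row 8 [01000]: ((0 AND (0 IMPLIES 1)) AND NOT 0) -> 0
  row 9 [01001]: ((1 AND (0 IMPLIES 1)) AND NOT 0) -> 1
  row 10 [01010]: ((0 AND (1 IMPLIES 1)) AND NOT 1) -> 0
  row 11 [01011]: ((1 AND (1 IMPLIES 1)) AND NOT 1) -> 0
  row 12 [01100]: ((0 AND (0 IMPLIES 1)) AND NOT 0) -> 0
  row 13 [01101]: ((1 AND (0 IMPLIES 1)) AND NOT 0) -> 1
  row 14 [01110]: ((0 AND (1 IMPLIES 1)) AND NOT 1) -> 0
  row 15 [01111]: ((1 AND (1 IMPLIES 1)) AND NOT 1) -> 0
  row 16 [10000]: ((0 AND (0 IMPLIES 0)) AND NOT 0) -> 0
  row 17 [10001]: ((1 AND (0 IMPLIES 0)) AND NOT 0) -> 1
  row 18 [10010]: ((0 AND (1 IMPLIES 0)) AND NOT 1) -> 0
  row 19 [10011]: ((1 AND (1 IMPLIES 0)) AND NOT 1) -> 0
  row 20 [10100]: ((0 AND (0 IMPLIES 0)) AND NOT 0) -> 0
  row 21 [10101]: ((1 AND (0 IMPLIES 0)) AND NOT 0) -> 1
  row 22 [10110]: ((0 AND (1 IMPLIES 0)) AND NOT 1) -> 0
  row 23 [10111]: ((1 AND (1 IMPLIES 0)) AND NOT 1) -> 0
  row 24 [11000]: ((0 AND (0 IMPLIES 1)) AND NOT 0) -> 0
  row 25 [11001]: ((1 AND (0 IMPLIES 1)) AND NOT 0) -> 1
  row 26 [11010]: ((0 AND (1 IMPLIES 1)) AND NOT 1) -> 0
  row 27 [11011]: ((1 AND (1 IMPLIES 1)) AND NOT 1) -> 0
  row 28 [11100]: ((0 AND (0 IMPLIES 1)) AND NOT 0) -> 0
  row 29 [11101]: ((1 AND (0 IMPLIES 1)) AND NOT 0) -> 1
  row 30 [11110]: ((0 AND (1 IMPLIES 1)) AND NOT 1) -> 0
  row 31 [11111]: ((1 AND (1 IMPLIES 1)) AND NOT 1) -> 0
Full result column, 4 rows per line (a,b,c fixed per line; d,e runs 00..11 left to right):
  rows 0-3 [a,b,c=000]: 0100  = hex 4
  rows 4-7 [a,b,c=001]: 0100  = hex 4
  rows 8-11 [a,b,c=010]: 0100  = hex 4
  rows 12-15 [a,b,c=011]: 0100  = hex 4
  rows 16-19 [a,b,c=100]: 0100  = hex 4
  rows 20-23 [a,b,c=101]: 0100  = hex 4
  rows 24-27 [a,b,c=110]: 0100  = hex 4
  rows 28-31 [a,b,c=111]: 0100  = hex 4
Output column (row 0 .. row 31) = 01000100010001000100010001000100
Output column grouped in 4s = 0100 0100 0100 0100 0100 0100 0100 0100 = 0x44444444
Convert to decimal digit by digit (value = value*16 + digit):
  4 -> 4
  4*16 + 4 = 68
  68*16 + 4 = 1092
  1092*16 + 4 = 17476
  17476*16 + 4 = 279620
  279620*16 + 4 = 4473924
  4473924*16 + 4 = 71582788
  71582788*16 + 4 = 1145324612
Decimal = 1145324612

1145324612


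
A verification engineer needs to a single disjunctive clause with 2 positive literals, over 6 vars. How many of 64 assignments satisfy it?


Step 1: Total=2^6=64
Step 2: Unsat when all 2 false: 2^4=16
Step 3: Sat=64-16=48

48


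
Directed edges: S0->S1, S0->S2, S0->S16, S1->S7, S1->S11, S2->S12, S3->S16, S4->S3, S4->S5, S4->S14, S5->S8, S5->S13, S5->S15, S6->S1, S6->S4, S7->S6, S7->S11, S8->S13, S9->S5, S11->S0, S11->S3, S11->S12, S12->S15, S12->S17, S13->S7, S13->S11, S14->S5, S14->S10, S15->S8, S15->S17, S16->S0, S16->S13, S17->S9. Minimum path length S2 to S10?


BFS layer-by-layer from S2:
  dist 0: {S2}
  dist 1: {S12}
  dist 2: {S15, S17}
  dist 3: {S8, S9}
  dist 4: {S5, S13}
  dist 5: {S7, S11}
  dist 6: {S0, S3, S6}
  dist 7: {S1, S4, S16}
  dist 8: {S14}
  dist 9: {S10}
  -> S10 reached at distance 9
Shortest path length = 9

9


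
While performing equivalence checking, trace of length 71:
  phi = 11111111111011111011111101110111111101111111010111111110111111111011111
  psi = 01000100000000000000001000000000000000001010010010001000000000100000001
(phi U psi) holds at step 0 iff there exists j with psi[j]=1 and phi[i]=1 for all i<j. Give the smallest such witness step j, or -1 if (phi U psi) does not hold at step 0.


(phi U psi) at 0: need smallest j with psi[j]=1 and phi[i]=1 for all i in [0,j).
Scan from step 0:
  step 0: phi=1, psi=0 -> continue
  step 1: psi=1 and phi held for [0,1) -> witness found
Witness step = 1

1


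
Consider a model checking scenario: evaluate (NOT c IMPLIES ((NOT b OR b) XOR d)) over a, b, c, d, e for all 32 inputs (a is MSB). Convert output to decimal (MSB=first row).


Formula: (NOT c IMPLIES ((NOT b OR b) XOR d)) over a, b, c, d, e (32 rows)
Evaluate each row (bits = a,b,c,d,e, MSB first):
  row 0 [00000]: (NOT 0 IMPLIES ((NOT 0 OR 0) XOR 0)) -> 1
  row 1 [00001]: (NOT 0 IMPLIES ((NOT 0 OR 0) XOR 0)) -> 1
  row 2 [00010]: (NOT 0 IMPLIES ((NOT 0 OR 0) XOR 1)) -> 0
  row 3 [00011]: (NOT 0 IMPLIES ((NOT 0 OR 0) XOR 1)) -> 0
  row 4 [00100]: (NOT 1 IMPLIES ((NOT 0 OR 0) XOR 0)) -> 1
  row 5 [00101]: (NOT 1 IMPLIES ((NOT 0 OR 0) XOR 0)) -> 1
  row 6 [00110]: (NOT 1 IMPLIES ((NOT 0 OR 0) XOR 1)) -> 1
  row 7 [00111]: (NOT 1 IMPLIES ((NOT 0 OR 0) XOR 1)) -> 1
  row 8 [01000]: (NOT 0 IMPLIES ((NOT 1 OR 1) XOR 0)) -> 1
  row 9 [01001]: (NOT 0 IMPLIES ((NOT 1 OR 1) XOR 0)) -> 1
  row 10 [01010]: (NOT 0 IMPLIES ((NOT 1 OR 1) XOR 1)) -> 0
  row 11 [01011]: (NOT 0 IMPLIES ((NOT 1 OR 1) XOR 1)) -> 0
  row 12 [01100]: (NOT 1 IMPLIES ((NOT 1 OR 1) XOR 0)) -> 1
  row 13 [01101]: (NOT 1 IMPLIES ((NOT 1 OR 1) XOR 0)) -> 1
  row 14 [01110]: (NOT 1 IMPLIES ((NOT 1 OR 1) XOR 1)) -> 1
  row 15 [01111]: (NOT 1 IMPLIES ((NOT 1 OR 1) XOR 1)) -> 1
  row 16 [10000]: (NOT 0 IMPLIES ((NOT 0 OR 0) XOR 0)) -> 1
  row 17 [10001]: (NOT 0 IMPLIES ((NOT 0 OR 0) XOR 0)) -> 1
  row 18 [10010]: (NOT 0 IMPLIES ((NOT 0 OR 0) XOR 1)) -> 0
  row 19 [10011]: (NOT 0 IMPLIES ((NOT 0 OR 0) XOR 1)) -> 0
  row 20 [10100]: (NOT 1 IMPLIES ((NOT 0 OR 0) XOR 0)) -> 1
  row 21 [10101]: (NOT 1 IMPLIES ((NOT 0 OR 0) XOR 0)) -> 1
  row 22 [10110]: (NOT 1 IMPLIES ((NOT 0 OR 0) XOR 1)) -> 1
  row 23 [10111]: (NOT 1 IMPLIES ((NOT 0 OR 0) XOR 1)) -> 1
  row 24 [11000]: (NOT 0 IMPLIES ((NOT 1 OR 1) XOR 0)) -> 1
  row 25 [11001]: (NOT 0 IMPLIES ((NOT 1 OR 1) XOR 0)) -> 1
  row 26 [11010]: (NOT 0 IMPLIES ((NOT 1 OR 1) XOR 1)) -> 0
  row 27 [11011]: (NOT 0 IMPLIES ((NOT 1 OR 1) XOR 1)) -> 0
  row 28 [11100]: (NOT 1 IMPLIES ((NOT 1 OR 1) XOR 0)) -> 1
  row 29 [11101]: (NOT 1 IMPLIES ((NOT 1 OR 1) XOR 0)) -> 1
  row 30 [11110]: (NOT 1 IMPLIES ((NOT 1 OR 1) XOR 1)) -> 1
  row 31 [11111]: (NOT 1 IMPLIES ((NOT 1 OR 1) XOR 1)) -> 1
Full result column, 4 rows per line (a,b,c fixed per line; d,e runs 00..11 left to right):
  rows 0-3 [a,b,c=000]: 1100  = hex C
  rows 4-7 [a,b,c=001]: 1111  = hex F
  rows 8-11 [a,b,c=010]: 1100  = hex C
  rows 12-15 [a,b,c=011]: 1111  = hex F
  rows 16-19 [a,b,c=100]: 1100  = hex C
  rows 20-23 [a,b,c=101]: 1111  = hex F
  rows 24-27 [a,b,c=110]: 1100  = hex C
  rows 28-31 [a,b,c=111]: 1111  = hex F
Output column (row 0 .. row 31) = 11001111110011111100111111001111
Output column grouped in 4s = 1100 1111 1100 1111 1100 1111 1100 1111 = 0xCFCFCFCF
Convert to decimal digit by digit (value = value*16 + digit):
  C -> 12
  12*16 + 15 (F) = 207
  207*16 + 12 (C) = 3324
  3324*16 + 15 (F) = 53199
  53199*16 + 12 (C) = 851196
  851196*16 + 15 (F) = 13619151
  13619151*16 + 12 (C) = 217906428
  217906428*16 + 15 (F) = 3486502863
Decimal = 3486502863

3486502863
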